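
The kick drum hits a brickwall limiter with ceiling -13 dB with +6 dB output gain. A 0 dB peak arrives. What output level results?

-7 dB

At ∞:1, everything above -13 dB is held at the ceiling.
Output gain then adds 6 dB: -13 + 6 = -7 dB.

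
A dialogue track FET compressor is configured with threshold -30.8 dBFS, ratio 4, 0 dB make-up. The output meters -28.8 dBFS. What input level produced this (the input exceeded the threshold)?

That's 2 dB above the -30.8 dBFS threshold.
Undo the ratio: input overshoot = 2 × 4 = 8 dB, giving input = -22.8 dBFS.

-22.8 dBFS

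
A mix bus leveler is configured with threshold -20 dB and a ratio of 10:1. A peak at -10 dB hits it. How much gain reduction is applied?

-10 dB exceeds the threshold by 10 dB.
After 10:1 compression the overshoot becomes 10/10 = 1 dB.
Gain reduction = 10 − 1 = 9 dB.

9 dB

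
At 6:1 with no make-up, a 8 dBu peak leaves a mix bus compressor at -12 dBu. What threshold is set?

-16 dBu

Input is 24 dB above T (since output overshoot × R = input overshoot: (-12 − T)·6 = 8 − T gives T = -16 dBu).
Check: -16 + (8 − (-16))/6 = -16 + 4 = -12 dBu. ✓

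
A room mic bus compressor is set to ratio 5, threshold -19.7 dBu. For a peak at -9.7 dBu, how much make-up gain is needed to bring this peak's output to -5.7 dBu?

12 dB

Overshoot 10 dB → 10/5 = 2 dB after compression, so the compressed level is -19.7 + 2 = -17.7 dBu.
Make-up = target − compressed = -5.7 − (-17.7) = 12 dB.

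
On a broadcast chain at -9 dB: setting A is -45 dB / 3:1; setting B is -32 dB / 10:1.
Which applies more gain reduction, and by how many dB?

A: GR = 36 − 36/3 = 24 dB.
B: GR = 23 − 23/10 = 20.7 dB.
A applies 3.3 dB more gain reduction.

A, by 3.3 dB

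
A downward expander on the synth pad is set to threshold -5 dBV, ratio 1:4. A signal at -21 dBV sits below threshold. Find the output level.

Undershoot = (-5) − (-21) = 16 dB.
At 1:4, that expands to 64 dB under threshold.
Output = -5 − 64 = -69 dBV.

-69 dBV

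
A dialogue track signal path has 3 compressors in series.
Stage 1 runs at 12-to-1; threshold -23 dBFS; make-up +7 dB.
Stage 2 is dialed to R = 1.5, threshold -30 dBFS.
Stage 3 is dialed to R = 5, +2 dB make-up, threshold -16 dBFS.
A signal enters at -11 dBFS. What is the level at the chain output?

-18 dBFS

Stage 1: -11 dBFS is 12 dB over -23 dBFS; at 12:1 that becomes 1 dB over, giving -22 dBFS; +7 dB make-up → -15 dBFS.
Stage 2: -15 dBFS is 15 dB over -30 dBFS; at 1.5:1 that becomes 10 dB over, giving -20 dBFS.
Stage 3: -20 dBFS ≤ -16 dBFS, so stage 3 doesn't engage; make-up brings it to -18 dBFS.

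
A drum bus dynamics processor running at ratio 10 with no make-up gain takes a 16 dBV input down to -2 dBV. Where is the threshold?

-4 dBV

Let T be the threshold. Output overshoot = (input overshoot)/R, so -2 − T = (16 − T)/10.
10·(-2 − T) = 16 − T → 9·T = -20 − 16 = -36.
T = -36/9 = -4 dBV.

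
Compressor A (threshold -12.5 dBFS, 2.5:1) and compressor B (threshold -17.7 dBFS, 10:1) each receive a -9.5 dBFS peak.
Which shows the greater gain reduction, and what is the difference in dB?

B, by 5.58 dB

A: 3 dB over, compressed to 1.2 dB over, so 1.8 dB of GR.
B: 8.2 dB over, compressed to 0.82 dB over, so 7.38 dB of GR.
B reduces 5.58 dB more.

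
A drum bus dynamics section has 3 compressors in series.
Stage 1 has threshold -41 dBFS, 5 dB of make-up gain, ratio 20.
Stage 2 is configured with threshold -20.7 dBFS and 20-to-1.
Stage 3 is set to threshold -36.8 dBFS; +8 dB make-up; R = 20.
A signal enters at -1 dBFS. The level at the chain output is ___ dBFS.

-28.66 dBFS

Stage 1: overshoot 40 dB → 40/20 = 2 dB → -39 dBFS; +5 dB make-up → -34 dBFS.
Stage 2: -34 dBFS ≤ -20.7 dBFS, so stage 2 doesn't engage; output -34 dBFS.
Stage 3: -34 dBFS is 2.8 dB over -36.8 dBFS; at 20:1 that becomes 0.14 dB over, giving -36.66 dBFS; +8 dB make-up → -28.66 dBFS.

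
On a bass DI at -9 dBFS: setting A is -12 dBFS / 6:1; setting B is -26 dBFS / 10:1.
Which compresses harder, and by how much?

B, by 12.8 dB

A: 3 dB over, compressed to 0.5 dB over, so 2.5 dB of GR.
B: 17 dB over, compressed to 1.7 dB over, so 15.3 dB of GR.
B applies 12.8 dB more gain reduction.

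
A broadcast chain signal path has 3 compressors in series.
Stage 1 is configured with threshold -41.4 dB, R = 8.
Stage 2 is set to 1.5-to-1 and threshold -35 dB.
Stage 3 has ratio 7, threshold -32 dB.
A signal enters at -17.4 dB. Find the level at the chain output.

-38.4 dB

Stage 1: overshoot 24 dB → 24/8 = 3 dB → -38.4 dB.
Stage 2: below threshold (-38.4 ≤ -35); passes unchanged; output -38.4 dB.
Stage 3: -38.4 dB is at or below the -32 dB threshold — no compression; output -38.4 dB.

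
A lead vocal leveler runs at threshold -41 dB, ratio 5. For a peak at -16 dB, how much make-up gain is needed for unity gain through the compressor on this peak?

Overshoot 25 dB → 25/5 = 5 dB after compression, so the compressed level is -41 + 5 = -36 dB.
Make-up = target − compressed = -16 − (-36) = 20 dB.

20 dB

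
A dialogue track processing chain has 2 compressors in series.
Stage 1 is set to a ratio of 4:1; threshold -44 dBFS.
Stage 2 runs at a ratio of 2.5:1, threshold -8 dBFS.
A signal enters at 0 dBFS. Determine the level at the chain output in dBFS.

-33 dBFS

Stage 1: 0 dBFS is 44 dB over -44 dBFS; at 4:1 that becomes 11 dB over, giving -33 dBFS.
Stage 2: -33 dBFS ≤ -8 dBFS, so stage 2 doesn't engage; output -33 dBFS.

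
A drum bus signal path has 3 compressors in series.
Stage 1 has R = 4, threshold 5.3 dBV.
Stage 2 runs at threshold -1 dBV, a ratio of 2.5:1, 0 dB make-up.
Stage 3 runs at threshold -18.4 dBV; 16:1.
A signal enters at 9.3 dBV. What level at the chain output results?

Stage 1: 9.3 dBV is 4 dB over 5.3 dBV; at 4:1 that becomes 1 dB over, giving 6.3 dBV.
Stage 2: 6.3 dBV is 7.3 dB over -1 dBV; at 2.5:1 that becomes 2.92 dB over, giving 1.92 dBV.
Stage 3: overshoot 20.32 dB → 20.32/16 = 1.27 dB → -17.13 dBV.

-17.13 dBV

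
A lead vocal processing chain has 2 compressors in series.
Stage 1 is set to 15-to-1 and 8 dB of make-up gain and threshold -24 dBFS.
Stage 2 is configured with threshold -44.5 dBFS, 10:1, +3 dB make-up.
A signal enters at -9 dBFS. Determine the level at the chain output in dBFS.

Stage 1: overshoot 15 dB → 15/15 = 1 dB → -23 dBFS; +8 dB make-up → -15 dBFS.
Stage 2: overshoot 29.5 dB → 29.5/10 = 2.95 dB → -41.55 dBFS; +3 dB make-up → -38.55 dBFS.

-38.55 dBFS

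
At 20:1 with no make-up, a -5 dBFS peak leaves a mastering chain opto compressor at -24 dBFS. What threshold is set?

Let T be the threshold. Output overshoot = (input overshoot)/R, so -24 − T = (-5 − T)/20.
20·(-24 − T) = -5 − T → 19·T = -480 − (-5) = -475.
T = -475/19 = -25 dBFS.

-25 dBFS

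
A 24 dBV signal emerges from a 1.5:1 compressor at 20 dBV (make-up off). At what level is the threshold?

12 dBV

Let T be the threshold. Output overshoot = (input overshoot)/R, so 20 − T = (24 − T)/1.5.
1.5·(20 − T) = 24 − T → 0.5·T = 30 − 24 = 6.
T = 6/0.5 = 12 dBV.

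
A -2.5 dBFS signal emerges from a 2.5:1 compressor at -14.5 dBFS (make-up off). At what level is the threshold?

-22.5 dBFS

Gain reduction = -2.5 − (-14.5) = 12 dB; output overshoot = GR / (R − 1) = 12 / 1.5 = 8 dB.
Threshold = output − output overshoot = -14.5 − 8 = -22.5 dBFS.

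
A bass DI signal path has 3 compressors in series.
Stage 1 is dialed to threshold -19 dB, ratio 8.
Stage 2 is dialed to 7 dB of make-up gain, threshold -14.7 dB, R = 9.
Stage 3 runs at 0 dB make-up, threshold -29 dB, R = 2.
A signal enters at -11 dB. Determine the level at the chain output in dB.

-20 dB

Stage 1: -11 dB is 8 dB over -19 dB; at 8:1 that becomes 1 dB over, giving -18 dB.
Stage 2: -18 dB is at or below the -14.7 dB threshold — no compression; make-up brings it to -11 dB.
Stage 3: 18 dB above -29 dB, reduced 2:1 to 9 dB above → -20 dB.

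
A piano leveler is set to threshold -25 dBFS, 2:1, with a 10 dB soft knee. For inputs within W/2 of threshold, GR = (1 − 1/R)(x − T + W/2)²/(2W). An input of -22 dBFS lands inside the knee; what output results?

-23.6 dBFS

x − T + W/2 = -22 − (-25) + 5 = 8.
GR = (1 − 1/2) × 8² / 20 = 0.5 × 64 / 20 = 1.6 dB.
Output = -22 − 1.6 = -23.6 dBFS.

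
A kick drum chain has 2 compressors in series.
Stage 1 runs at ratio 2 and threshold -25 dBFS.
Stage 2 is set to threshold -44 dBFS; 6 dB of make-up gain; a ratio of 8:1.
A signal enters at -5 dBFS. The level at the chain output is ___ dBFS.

-34.375 dBFS

Stage 1: 20 dB above -25 dBFS, reduced 2:1 to 10 dB above → -15 dBFS.
Stage 2: overshoot 29 dB → 29/8 = 3.625 dB → -40.375 dBFS; +6 dB make-up → -34.375 dBFS.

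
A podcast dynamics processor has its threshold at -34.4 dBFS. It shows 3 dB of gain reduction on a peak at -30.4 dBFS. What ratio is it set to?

4:1

Input overshoot = -30.4 − (-34.4) = 4 dB.
Output overshoot = 4 − 3 = 1 dB.
Ratio = input overshoot / output overshoot = 4 / 1 = 4.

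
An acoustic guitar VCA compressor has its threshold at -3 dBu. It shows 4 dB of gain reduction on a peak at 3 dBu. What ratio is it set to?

3:1

Input overshoot = 3 − (-3) = 6 dB.
Output overshoot = 6 − 4 = 2 dB.
Ratio = input overshoot / output overshoot = 6 / 2 = 3.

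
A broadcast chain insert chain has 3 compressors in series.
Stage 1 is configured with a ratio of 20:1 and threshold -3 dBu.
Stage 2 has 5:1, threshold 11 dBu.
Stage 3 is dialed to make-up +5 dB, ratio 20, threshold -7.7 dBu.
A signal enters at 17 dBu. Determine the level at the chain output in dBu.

Stage 1: 20 dB above -3 dBu, reduced 20:1 to 1 dB above → -2 dBu.
Stage 2: -2 dBu is at or below the 11 dBu threshold — no compression; output -2 dBu.
Stage 3: overshoot 5.7 dB → 5.7/20 = 0.285 dB → -7.415 dBu; +5 dB make-up → -2.415 dBu.

-2.415 dBu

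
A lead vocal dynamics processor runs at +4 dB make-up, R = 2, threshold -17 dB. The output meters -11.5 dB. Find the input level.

Remove make-up: -11.5 − 4 = -15.5 dB.
That's 1.5 dB above the -17 dB threshold.
Before 2:1 compression the overshoot was 1.5 × 2 = 3 dB, so input = -17 + 3 = -14 dB.

-14 dB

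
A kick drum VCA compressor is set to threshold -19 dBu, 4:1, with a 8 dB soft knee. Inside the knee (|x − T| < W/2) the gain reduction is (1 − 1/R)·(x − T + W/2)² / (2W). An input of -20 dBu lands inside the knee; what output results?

-20.421875 dBu

x − T + W/2 = -20 − (-19) + 4 = 3.
GR = (1 − 1/4) × 3² / 16 = 0.75 × 9 / 16 = 0.421875 dB.
Output = -20 − 0.421875 = -20.421875 dBu.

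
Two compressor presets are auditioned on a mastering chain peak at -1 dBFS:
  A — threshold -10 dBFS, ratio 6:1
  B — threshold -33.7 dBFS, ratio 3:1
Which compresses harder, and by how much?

B, by 14.3 dB

A: GR = 9 − 9/6 = 7.5 dB.
B: GR = 32.7 − 32.7/3 = 21.8 dB.
B reduces 14.3 dB more.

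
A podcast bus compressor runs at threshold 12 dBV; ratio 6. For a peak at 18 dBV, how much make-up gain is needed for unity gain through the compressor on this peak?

Overshoot 6 dB → 6/6 = 1 dB after compression, so the compressed level is 12 + 1 = 13 dBV.
Make-up = target − compressed = 18 − 13 = 5 dB.

5 dB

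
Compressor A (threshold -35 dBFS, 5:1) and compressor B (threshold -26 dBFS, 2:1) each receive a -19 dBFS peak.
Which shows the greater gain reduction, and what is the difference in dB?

A, by 9.3 dB

A: overshoot 16 dB → output overshoot 3.2 dB → GR 12.8 dB.
B: overshoot 7 dB → output overshoot 3.5 dB → GR 3.5 dB.
A applies 9.3 dB more gain reduction.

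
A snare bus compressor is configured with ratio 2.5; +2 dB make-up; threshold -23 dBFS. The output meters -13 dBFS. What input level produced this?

Remove make-up: -13 − 2 = -15 dBFS.
That's 8 dB above the -23 dBFS threshold.
Input overshoot = R × output overshoot = 20 dB → input = -23 + 20 = -3 dBFS.

-3 dBFS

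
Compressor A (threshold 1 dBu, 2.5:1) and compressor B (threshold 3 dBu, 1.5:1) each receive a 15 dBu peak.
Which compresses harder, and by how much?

A, by 4.4 dB

A: overshoot 14 dB → output overshoot 5.6 dB → GR 8.4 dB.
B: overshoot 12 dB → output overshoot 8 dB → GR 4 dB.
A reduces 4.4 dB more.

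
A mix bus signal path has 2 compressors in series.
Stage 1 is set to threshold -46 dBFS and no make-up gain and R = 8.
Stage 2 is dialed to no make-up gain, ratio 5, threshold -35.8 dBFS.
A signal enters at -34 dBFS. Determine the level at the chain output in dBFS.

Stage 1: -34 dBFS is 12 dB over -46 dBFS; at 8:1 that becomes 1.5 dB over, giving -44.5 dBFS.
Stage 2: -44.5 dBFS ≤ -35.8 dBFS, so stage 2 doesn't engage; output -44.5 dBFS.

-44.5 dBFS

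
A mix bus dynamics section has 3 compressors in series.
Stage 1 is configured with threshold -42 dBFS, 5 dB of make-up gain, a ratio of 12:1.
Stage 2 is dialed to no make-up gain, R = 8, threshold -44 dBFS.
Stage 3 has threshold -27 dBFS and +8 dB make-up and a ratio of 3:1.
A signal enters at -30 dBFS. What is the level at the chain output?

-35 dBFS

Stage 1: -30 dBFS is 12 dB over -42 dBFS; at 12:1 that becomes 1 dB over, giving -41 dBFS; +5 dB make-up → -36 dBFS.
Stage 2: -36 dBFS is 8 dB over -44 dBFS; at 8:1 that becomes 1 dB over, giving -43 dBFS.
Stage 3: -43 dBFS is at or below the -27 dBFS threshold — no compression; make-up brings it to -35 dBFS.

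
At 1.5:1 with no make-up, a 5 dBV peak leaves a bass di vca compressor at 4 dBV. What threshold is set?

2 dBV

Input is 3 dB above T (since output overshoot × R = input overshoot: (4 − T)·1.5 = 5 − T gives T = 2 dBV).
Check: 2 + (5 − 2)/1.5 = 2 + 2 = 4 dBV. ✓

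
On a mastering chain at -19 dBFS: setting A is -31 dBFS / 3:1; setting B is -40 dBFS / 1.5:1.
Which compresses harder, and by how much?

A: overshoot 12 dB → output overshoot 4 dB → GR 8 dB.
B: overshoot 21 dB → output overshoot 14 dB → GR 7 dB.
Difference: 1 dB in favour of A.

A, by 1 dB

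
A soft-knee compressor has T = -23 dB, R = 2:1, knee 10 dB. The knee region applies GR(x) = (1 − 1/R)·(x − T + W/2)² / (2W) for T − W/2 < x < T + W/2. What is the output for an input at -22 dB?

x − T + W/2 = -22 − (-23) + 5 = 6.
GR = (1 − 1/2) × 6² / 20 = 0.5 × 36 / 20 = 0.9 dB.
Output = -22 − 0.9 = -22.9 dB.

-22.9 dB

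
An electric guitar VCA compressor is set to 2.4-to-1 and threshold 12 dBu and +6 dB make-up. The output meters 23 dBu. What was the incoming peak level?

Stripping the +6 dB make-up gives 17 dBu at the gain stage.
Post-compression overshoot = 17 − 12 = 5 dB.
Before 2.4:1 compression the overshoot was 5 × 2.4 = 12 dB, so input = 12 + 12 = 24 dBu.

24 dBu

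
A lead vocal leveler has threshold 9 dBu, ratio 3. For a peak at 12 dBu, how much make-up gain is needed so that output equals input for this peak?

The peak compresses to 9 + 3/3 = 10 dBu.
To reach 12 dBu requires 12 − 10 = 2 dB of make-up.

2 dB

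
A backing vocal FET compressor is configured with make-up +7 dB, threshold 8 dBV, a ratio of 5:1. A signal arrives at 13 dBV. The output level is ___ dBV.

The input is 5 dB above the 8 dBV threshold.
5:1 compression reduces that to 5/5 = 1 dB over.
So the level is 8 + 1 = 9 dBV; make-up adds 7 dB, giving 16 dBV.

16 dBV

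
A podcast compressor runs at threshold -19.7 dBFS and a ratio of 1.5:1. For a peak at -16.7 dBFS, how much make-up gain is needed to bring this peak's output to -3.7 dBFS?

Overshoot 3 dB → 3/1.5 = 2 dB after compression, so the compressed level is -19.7 + 2 = -17.7 dBFS.
Make-up = target − compressed = -3.7 − (-17.7) = 14 dB.

14 dB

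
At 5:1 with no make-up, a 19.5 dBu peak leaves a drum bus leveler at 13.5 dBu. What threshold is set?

Gain reduction = 19.5 − 13.5 = 6 dB; output overshoot = GR / (R − 1) = 6 / 4 = 1.5 dB.
Threshold = output − output overshoot = 13.5 − 1.5 = 12 dBu.

12 dBu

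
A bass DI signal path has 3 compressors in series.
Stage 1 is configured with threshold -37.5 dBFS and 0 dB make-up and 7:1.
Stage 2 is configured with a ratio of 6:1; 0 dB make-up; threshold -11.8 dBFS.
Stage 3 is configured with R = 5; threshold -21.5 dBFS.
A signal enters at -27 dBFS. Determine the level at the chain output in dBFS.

-36 dBFS

Stage 1: overshoot 10.5 dB → 10.5/7 = 1.5 dB → -36 dBFS.
Stage 2: -36 dBFS ≤ -11.8 dBFS, so stage 2 doesn't engage; output -36 dBFS.
Stage 3: -36 dBFS is at or below the -21.5 dBFS threshold — no compression; output -36 dBFS.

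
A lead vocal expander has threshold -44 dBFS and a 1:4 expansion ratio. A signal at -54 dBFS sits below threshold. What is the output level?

-84 dBFS

Undershoot = (-44) − (-54) = 10 dB.
At 1:4, that expands to 40 dB under threshold.
Output = -44 − 40 = -84 dBFS.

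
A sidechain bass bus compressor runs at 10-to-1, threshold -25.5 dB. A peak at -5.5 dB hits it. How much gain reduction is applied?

The signal is 20 dB above threshold.
A 10:1 ratio leaves 2 dB of that excess.
Gain reduction = 20 − 2 = 18 dB.

18 dB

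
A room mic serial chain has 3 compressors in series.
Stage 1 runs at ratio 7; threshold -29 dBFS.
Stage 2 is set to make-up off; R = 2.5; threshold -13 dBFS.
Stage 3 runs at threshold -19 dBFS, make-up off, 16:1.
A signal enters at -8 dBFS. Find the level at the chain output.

Stage 1: 21 dB above -29 dBFS, reduced 7:1 to 3 dB above → -26 dBFS.
Stage 2: -26 dBFS is at or below the -13 dBFS threshold — no compression; output -26 dBFS.
Stage 3: -26 dBFS ≤ -19 dBFS, so stage 3 doesn't engage; output -26 dBFS.

-26 dBFS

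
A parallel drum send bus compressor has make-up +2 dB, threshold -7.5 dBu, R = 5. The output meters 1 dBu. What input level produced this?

25 dBu

Stripping the +2 dB make-up gives -1 dBu at the gain stage.
That's 6.5 dB above the -7.5 dBu threshold.
Before 5:1 compression the overshoot was 6.5 × 5 = 32.5 dB, so input = -7.5 + 32.5 = 25 dBu.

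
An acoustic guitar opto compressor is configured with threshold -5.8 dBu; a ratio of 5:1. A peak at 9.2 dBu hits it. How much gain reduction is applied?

12 dB

Overshoot = 9.2 − (-5.8) = 15 dB.
At 5:1, output sits 15/5 = 3 dB above threshold.
GR = overshoot in − overshoot out = 15 − 3 = 12 dB.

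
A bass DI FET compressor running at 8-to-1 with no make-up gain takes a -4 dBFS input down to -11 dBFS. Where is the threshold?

Gain reduction = -4 − (-11) = 7 dB; output overshoot = GR / (R − 1) = 7 / 7 = 1 dB.
Threshold = output − output overshoot = -11 − 1 = -12 dBFS.

-12 dBFS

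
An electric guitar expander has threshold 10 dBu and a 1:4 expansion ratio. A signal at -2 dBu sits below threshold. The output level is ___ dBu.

Below threshold, a 1:4 expander applies gain = (4−1)×(T − x) of attenuation.
(4−1) × 12 = 36 dB, so output = -2 − 36 = -38 dBu.

-38 dBu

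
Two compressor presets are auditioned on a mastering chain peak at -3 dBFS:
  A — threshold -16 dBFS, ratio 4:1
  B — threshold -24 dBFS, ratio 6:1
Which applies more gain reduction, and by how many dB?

A: overshoot 13 dB → output overshoot 3.25 dB → GR 9.75 dB.
B: overshoot 21 dB → output overshoot 3.5 dB → GR 17.5 dB.
Difference: 7.75 dB in favour of B.

B, by 7.75 dB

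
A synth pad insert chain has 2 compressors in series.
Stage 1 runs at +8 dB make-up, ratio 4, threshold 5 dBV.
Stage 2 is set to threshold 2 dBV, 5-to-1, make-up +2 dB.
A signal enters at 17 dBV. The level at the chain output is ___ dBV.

6.8 dBV

Stage 1: 12 dB above 5 dBV, reduced 4:1 to 3 dB above → 8 dBV; +8 dB make-up → 16 dBV.
Stage 2: 14 dB above 2 dBV, reduced 5:1 to 2.8 dB above → 4.8 dBV; +2 dB make-up → 6.8 dBV.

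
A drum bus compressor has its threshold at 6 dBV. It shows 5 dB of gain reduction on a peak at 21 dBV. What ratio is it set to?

1.5:1

Input overshoot = 21 − 6 = 15 dB.
Output overshoot = 15 − 5 = 10 dB.
Ratio = input overshoot / output overshoot = 15 / 10 = 1.5.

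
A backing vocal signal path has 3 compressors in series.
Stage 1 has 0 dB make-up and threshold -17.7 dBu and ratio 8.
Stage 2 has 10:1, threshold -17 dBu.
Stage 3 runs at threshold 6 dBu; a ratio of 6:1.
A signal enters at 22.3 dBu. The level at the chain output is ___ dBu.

-16.57 dBu

Stage 1: overshoot 40 dB → 40/8 = 5 dB → -12.7 dBu.
Stage 2: overshoot 4.3 dB → 4.3/10 = 0.43 dB → -16.57 dBu.
Stage 3: below threshold (-16.57 ≤ 6); passes unchanged; output -16.57 dBu.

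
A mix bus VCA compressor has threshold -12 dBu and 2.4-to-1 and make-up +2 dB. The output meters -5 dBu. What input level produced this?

0 dBu

Remove make-up: -5 − 2 = -7 dBu.
That's 5 dB above the -12 dBu threshold.
Undo the ratio: input overshoot = 5 × 2.4 = 12 dB, giving input = 0 dBu.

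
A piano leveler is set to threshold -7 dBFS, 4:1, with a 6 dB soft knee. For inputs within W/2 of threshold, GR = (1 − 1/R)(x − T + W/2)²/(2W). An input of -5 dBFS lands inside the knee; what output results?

-6.5625 dBFS

x − T + W/2 = -5 − (-7) + 3 = 5.
GR = (1 − 1/4) × 5² / 12 = 0.75 × 25 / 12 = 1.5625 dB.
Output = -5 − 1.5625 = -6.5625 dBFS.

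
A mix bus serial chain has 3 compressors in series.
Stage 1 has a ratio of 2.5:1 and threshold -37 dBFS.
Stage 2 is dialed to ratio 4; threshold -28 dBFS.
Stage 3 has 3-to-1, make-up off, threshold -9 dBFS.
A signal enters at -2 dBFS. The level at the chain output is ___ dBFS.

Stage 1: 35 dB above -37 dBFS, reduced 2.5:1 to 14 dB above → -23 dBFS.
Stage 2: 5 dB above -28 dBFS, reduced 4:1 to 1.25 dB above → -26.75 dBFS.
Stage 3: below threshold (-26.75 ≤ -9); passes unchanged; output -26.75 dBFS.

-26.75 dBFS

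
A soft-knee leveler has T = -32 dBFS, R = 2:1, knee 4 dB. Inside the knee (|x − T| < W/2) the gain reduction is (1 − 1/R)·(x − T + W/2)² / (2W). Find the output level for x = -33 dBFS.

x − T + W/2 = -33 − (-32) + 2 = 1.
GR = (1 − 1/2) × 1² / 8 = 0.5 × 1 / 8 = 0.0625 dB.
Output = -33 − 0.0625 = -33.0625 dBFS.

-33.0625 dBFS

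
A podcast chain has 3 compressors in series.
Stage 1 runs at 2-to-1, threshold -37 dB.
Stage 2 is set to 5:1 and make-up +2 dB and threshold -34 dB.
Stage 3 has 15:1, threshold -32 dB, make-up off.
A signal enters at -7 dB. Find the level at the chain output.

Stage 1: 30 dB above -37 dB, reduced 2:1 to 15 dB above → -22 dB.
Stage 2: 12 dB above -34 dB, reduced 5:1 to 2.4 dB above → -31.6 dB; +2 dB make-up → -29.6 dB.
Stage 3: overshoot 2.4 dB → 2.4/15 = 0.16 dB → -31.84 dB.

-31.84 dB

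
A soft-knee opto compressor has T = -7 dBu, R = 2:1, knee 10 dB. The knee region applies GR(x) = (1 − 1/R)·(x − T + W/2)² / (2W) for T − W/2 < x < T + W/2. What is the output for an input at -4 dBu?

x − T + W/2 = -4 − (-7) + 5 = 8.
GR = (1 − 1/2) × 8² / 20 = 0.5 × 64 / 20 = 1.6 dB.
Output = -4 − 1.6 = -5.6 dBu.

-5.6 dBu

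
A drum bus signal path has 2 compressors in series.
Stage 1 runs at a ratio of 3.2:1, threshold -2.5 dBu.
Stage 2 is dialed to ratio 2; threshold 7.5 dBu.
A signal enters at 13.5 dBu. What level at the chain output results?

2.5 dBu

Stage 1: 16 dB above -2.5 dBu, reduced 3.2:1 to 5 dB above → 2.5 dBu.
Stage 2: 2.5 dBu is at or below the 7.5 dBu threshold — no compression; output 2.5 dBu.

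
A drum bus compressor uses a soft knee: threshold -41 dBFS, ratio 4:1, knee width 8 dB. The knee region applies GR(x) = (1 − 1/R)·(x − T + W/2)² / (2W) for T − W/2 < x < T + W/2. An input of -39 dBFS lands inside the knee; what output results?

-40.6875 dBFS

x − T + W/2 = -39 − (-41) + 4 = 6.
GR = (1 − 1/4) × 6² / 16 = 0.75 × 36 / 16 = 1.6875 dB.
Output = -39 − 1.6875 = -40.6875 dBFS.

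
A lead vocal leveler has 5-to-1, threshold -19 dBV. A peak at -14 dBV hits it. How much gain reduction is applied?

4 dB

Overshoot = -14 − (-19) = 5 dB.
At 5:1, output sits 5/5 = 1 dB above threshold.
So the signal is attenuated by 5 − 1 = 4 dB.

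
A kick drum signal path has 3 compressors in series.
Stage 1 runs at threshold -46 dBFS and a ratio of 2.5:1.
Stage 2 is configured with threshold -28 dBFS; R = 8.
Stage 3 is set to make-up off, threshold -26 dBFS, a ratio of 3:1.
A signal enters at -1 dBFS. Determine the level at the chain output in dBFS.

Stage 1: 45 dB above -46 dBFS, reduced 2.5:1 to 18 dB above → -28 dBFS.
Stage 2: below threshold (-28 ≤ -28); passes unchanged; output -28 dBFS.
Stage 3: -28 dBFS ≤ -26 dBFS, so stage 3 doesn't engage; output -28 dBFS.

-28 dBFS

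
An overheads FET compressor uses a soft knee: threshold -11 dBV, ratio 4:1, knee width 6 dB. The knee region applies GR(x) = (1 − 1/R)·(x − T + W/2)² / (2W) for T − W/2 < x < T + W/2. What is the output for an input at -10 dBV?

-11 dBV

x − T + W/2 = -10 − (-11) + 3 = 4.
GR = (1 − 1/4) × 4² / 12 = 0.75 × 16 / 12 = 1 dB.
Output = -10 − 1 = -11 dBV.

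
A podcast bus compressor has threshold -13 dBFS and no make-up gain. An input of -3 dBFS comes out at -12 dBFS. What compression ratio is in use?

10:1

Input overshoot = -3 − (-13) = 10 dB; output overshoot = -12 − (-13) = 1 dB.
Ratio = 10 / 1 = 10.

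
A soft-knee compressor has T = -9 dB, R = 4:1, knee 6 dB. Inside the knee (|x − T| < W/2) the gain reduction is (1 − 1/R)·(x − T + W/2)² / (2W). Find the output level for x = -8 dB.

-9 dB

x − T + W/2 = -8 − (-9) + 3 = 4.
GR = (1 − 1/4) × 4² / 12 = 0.75 × 16 / 12 = 1 dB.
Output = -8 − 1 = -9 dB.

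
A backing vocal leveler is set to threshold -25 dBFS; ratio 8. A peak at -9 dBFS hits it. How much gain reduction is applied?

Overshoot = -9 − (-25) = 16 dB.
After 8:1 compression the overshoot becomes 16/8 = 2 dB.
Gain reduction = 16 − 2 = 14 dB.

14 dB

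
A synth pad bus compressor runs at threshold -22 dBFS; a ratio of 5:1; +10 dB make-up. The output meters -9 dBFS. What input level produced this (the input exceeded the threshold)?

-7 dBFS

Before make-up, the level was -9 − 10 = -19 dBFS.
Post-compression overshoot = -19 − (-22) = 3 dB.
Before 5:1 compression the overshoot was 3 × 5 = 15 dB, so input = -22 + 15 = -7 dBFS.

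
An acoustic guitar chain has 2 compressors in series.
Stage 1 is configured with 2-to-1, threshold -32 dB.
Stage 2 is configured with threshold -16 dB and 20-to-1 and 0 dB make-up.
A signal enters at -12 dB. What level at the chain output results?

-22 dB

Stage 1: -12 dB is 20 dB over -32 dB; at 2:1 that becomes 10 dB over, giving -22 dB.
Stage 2: below threshold (-22 ≤ -16); passes unchanged; output -22 dB.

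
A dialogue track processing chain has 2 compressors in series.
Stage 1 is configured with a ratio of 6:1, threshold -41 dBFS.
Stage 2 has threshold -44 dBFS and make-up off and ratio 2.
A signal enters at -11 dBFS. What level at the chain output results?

-40 dBFS

Stage 1: 30 dB above -41 dBFS, reduced 6:1 to 5 dB above → -36 dBFS.
Stage 2: overshoot 8 dB → 8/2 = 4 dB → -40 dBFS.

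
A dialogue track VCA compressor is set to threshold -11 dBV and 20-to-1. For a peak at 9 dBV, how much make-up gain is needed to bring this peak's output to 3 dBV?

Overshoot 20 dB → 20/20 = 1 dB after compression, so the compressed level is -11 + 1 = -10 dBV.
Make-up = target − compressed = 3 − (-10) = 13 dB.

13 dB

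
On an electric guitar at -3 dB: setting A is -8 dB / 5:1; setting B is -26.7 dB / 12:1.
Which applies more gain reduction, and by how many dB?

B, by 17.725 dB

A: overshoot 5 dB → output overshoot 1 dB → GR 4 dB.
B: overshoot 23.7 dB → output overshoot 1.975 dB → GR 21.725 dB.
B applies 17.725 dB more gain reduction.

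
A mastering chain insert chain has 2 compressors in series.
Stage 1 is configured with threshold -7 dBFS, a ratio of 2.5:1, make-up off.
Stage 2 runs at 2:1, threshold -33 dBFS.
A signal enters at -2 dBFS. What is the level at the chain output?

-19 dBFS

Stage 1: overshoot 5 dB → 5/2.5 = 2 dB → -5 dBFS.
Stage 2: 28 dB above -33 dBFS, reduced 2:1 to 14 dB above → -19 dBFS.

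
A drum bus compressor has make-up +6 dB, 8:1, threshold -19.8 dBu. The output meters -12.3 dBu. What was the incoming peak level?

Before make-up, the level was -12.3 − 6 = -18.3 dBu.
That's 1.5 dB above the -19.8 dBu threshold.
Undo the ratio: input overshoot = 1.5 × 8 = 12 dB, giving input = -7.8 dBu.

-7.8 dBu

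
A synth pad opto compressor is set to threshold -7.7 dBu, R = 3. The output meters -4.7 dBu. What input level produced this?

1.3 dBu

The compressed level sits -4.7 − (-7.7) = 3 dB over threshold.
Input overshoot = R × output overshoot = 9 dB → input = -7.7 + 9 = 1.3 dBu.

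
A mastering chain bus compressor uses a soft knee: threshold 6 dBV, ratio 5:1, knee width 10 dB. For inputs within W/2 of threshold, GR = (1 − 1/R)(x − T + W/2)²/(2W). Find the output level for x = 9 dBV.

x − T + W/2 = 9 − 6 + 5 = 8.
GR = (1 − 1/5) × 8² / 20 = 0.8 × 64 / 20 = 2.56 dB.
Output = 9 − 2.56 = 6.44 dBV.

6.44 dBV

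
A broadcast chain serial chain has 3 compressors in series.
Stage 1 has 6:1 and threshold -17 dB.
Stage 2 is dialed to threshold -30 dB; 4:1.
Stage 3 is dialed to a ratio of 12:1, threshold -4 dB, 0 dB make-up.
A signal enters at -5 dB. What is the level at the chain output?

Stage 1: -5 dB is 12 dB over -17 dB; at 6:1 that becomes 2 dB over, giving -15 dB.
Stage 2: 15 dB above -30 dB, reduced 4:1 to 3.75 dB above → -26.25 dB.
Stage 3: -26.25 dB ≤ -4 dB, so stage 3 doesn't engage; output -26.25 dB.

-26.25 dB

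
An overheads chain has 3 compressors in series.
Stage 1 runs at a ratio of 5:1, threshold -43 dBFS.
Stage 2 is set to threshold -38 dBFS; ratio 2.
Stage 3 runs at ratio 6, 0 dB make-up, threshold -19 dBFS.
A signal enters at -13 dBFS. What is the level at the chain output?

-37.5 dBFS

Stage 1: overshoot 30 dB → 30/5 = 6 dB → -37 dBFS.
Stage 2: 1 dB above -38 dBFS, reduced 2:1 to 0.5 dB above → -37.5 dBFS.
Stage 3: -37.5 dBFS ≤ -19 dBFS, so stage 3 doesn't engage; output -37.5 dBFS.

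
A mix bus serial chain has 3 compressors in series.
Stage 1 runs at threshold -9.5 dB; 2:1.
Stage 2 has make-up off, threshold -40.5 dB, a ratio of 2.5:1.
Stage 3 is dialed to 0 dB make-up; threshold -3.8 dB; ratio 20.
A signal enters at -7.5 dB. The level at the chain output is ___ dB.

Stage 1: -7.5 dB is 2 dB over -9.5 dB; at 2:1 that becomes 1 dB over, giving -8.5 dB.
Stage 2: -8.5 dB is 32 dB over -40.5 dB; at 2.5:1 that becomes 12.8 dB over, giving -27.7 dB.
Stage 3: -27.7 dB ≤ -3.8 dB, so stage 3 doesn't engage; output -27.7 dB.

-27.7 dB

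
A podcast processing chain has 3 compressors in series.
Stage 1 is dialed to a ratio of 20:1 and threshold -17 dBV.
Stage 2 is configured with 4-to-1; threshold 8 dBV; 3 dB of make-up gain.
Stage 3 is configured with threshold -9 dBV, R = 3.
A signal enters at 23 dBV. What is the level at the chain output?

-12 dBV

Stage 1: 40 dB above -17 dBV, reduced 20:1 to 2 dB above → -15 dBV.
Stage 2: -15 dBV ≤ 8 dBV, so stage 2 doesn't engage; make-up brings it to -12 dBV.
Stage 3: -12 dBV ≤ -9 dBV, so stage 3 doesn't engage; output -12 dBV.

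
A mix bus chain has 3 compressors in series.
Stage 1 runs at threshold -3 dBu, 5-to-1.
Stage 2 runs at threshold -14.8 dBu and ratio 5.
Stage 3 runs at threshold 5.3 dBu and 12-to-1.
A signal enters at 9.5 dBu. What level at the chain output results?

-11.94 dBu

Stage 1: 9.5 dBu is 12.5 dB over -3 dBu; at 5:1 that becomes 2.5 dB over, giving -0.5 dBu.
Stage 2: overshoot 14.3 dB → 14.3/5 = 2.86 dB → -11.94 dBu.
Stage 3: below threshold (-11.94 ≤ 5.3); passes unchanged; output -11.94 dBu.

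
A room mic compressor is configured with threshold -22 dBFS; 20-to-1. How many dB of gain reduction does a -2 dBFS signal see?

19 dB

Overshoot = -2 − (-22) = 20 dB.
After 20:1 compression the overshoot becomes 20/20 = 1 dB.
Gain reduction = 20 − 1 = 19 dB.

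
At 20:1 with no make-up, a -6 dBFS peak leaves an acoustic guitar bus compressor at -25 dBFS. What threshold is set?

Let T be the threshold. Output overshoot = (input overshoot)/R, so -25 − T = (-6 − T)/20.
20·(-25 − T) = -6 − T → 19·T = -500 − (-6) = -494.
T = -494/19 = -26 dBFS.

-26 dBFS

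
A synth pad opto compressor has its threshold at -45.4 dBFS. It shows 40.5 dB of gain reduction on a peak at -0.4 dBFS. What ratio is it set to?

10:1

Input overshoot = -0.4 − (-45.4) = 45 dB.
Output overshoot = 45 − 40.5 = 4.5 dB.
Ratio = input overshoot / output overshoot = 45 / 4.5 = 10.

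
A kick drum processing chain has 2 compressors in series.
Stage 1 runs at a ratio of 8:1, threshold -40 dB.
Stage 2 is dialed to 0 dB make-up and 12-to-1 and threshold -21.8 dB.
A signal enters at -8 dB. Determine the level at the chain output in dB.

-36 dB

Stage 1: -8 dB is 32 dB over -40 dB; at 8:1 that becomes 4 dB over, giving -36 dB.
Stage 2: below threshold (-36 ≤ -21.8); passes unchanged; output -36 dB.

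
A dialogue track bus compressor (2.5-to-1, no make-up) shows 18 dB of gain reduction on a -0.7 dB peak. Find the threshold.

Input is 30 dB above T (since output overshoot × R = input overshoot: (-18.7 − T)·2.5 = -0.7 − T gives T = -30.7 dB).
Check: -30.7 + (-0.7 − (-30.7))/2.5 = -30.7 + 12 = -18.7 dB. ✓

-30.7 dB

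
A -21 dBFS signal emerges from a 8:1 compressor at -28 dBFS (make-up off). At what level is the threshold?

Let T be the threshold. Output overshoot = (input overshoot)/R, so -28 − T = (-21 − T)/8.
8·(-28 − T) = -21 − T → 7·T = -224 − (-21) = -203.
T = -203/7 = -29 dBFS.

-29 dBFS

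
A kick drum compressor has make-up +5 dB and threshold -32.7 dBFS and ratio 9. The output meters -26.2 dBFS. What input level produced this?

Remove make-up: -26.2 − 5 = -31.2 dBFS.
The compressed level sits -31.2 − (-32.7) = 1.5 dB over threshold.
Undo the ratio: input overshoot = 1.5 × 9 = 13.5 dB, giving input = -19.2 dBFS.

-19.2 dBFS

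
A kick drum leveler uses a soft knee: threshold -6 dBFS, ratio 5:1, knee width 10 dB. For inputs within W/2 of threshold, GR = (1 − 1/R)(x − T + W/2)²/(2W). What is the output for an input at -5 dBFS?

x − T + W/2 = -5 − (-6) + 5 = 6.
GR = (1 − 1/5) × 6² / 20 = 0.8 × 36 / 20 = 1.44 dB.
Output = -5 − 1.44 = -6.44 dBFS.

-6.44 dBFS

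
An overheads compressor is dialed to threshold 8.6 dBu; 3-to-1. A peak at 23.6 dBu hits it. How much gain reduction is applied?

10 dB

The signal is 15 dB above threshold.
A 3:1 ratio leaves 5 dB of that excess.
So the signal is attenuated by 15 − 5 = 10 dB.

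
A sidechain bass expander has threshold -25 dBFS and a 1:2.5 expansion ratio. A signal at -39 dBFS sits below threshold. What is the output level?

Below threshold, a 1:2.5 expander applies gain = (2.5−1)×(T − x) of attenuation.
(2.5−1) × 14 = 21 dB, so output = -39 − 21 = -60 dBFS.

-60 dBFS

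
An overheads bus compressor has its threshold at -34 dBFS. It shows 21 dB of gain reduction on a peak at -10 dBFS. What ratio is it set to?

8:1

Input overshoot = -10 − (-34) = 24 dB.
Output overshoot = 24 − 21 = 3 dB.
Ratio = input overshoot / output overshoot = 24 / 3 = 8.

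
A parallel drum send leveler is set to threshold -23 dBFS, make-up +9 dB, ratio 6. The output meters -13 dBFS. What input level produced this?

-17 dBFS

Remove make-up: -13 − 9 = -22 dBFS.
That's 1 dB above the -23 dBFS threshold.
Input overshoot = R × output overshoot = 6 dB → input = -23 + 6 = -17 dBFS.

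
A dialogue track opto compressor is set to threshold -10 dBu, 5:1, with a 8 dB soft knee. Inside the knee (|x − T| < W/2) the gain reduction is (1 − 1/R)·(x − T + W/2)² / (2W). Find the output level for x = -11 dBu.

-11.45 dBu

x − T + W/2 = -11 − (-10) + 4 = 3.
GR = (1 − 1/5) × 3² / 16 = 0.8 × 9 / 16 = 0.45 dB.
Output = -11 − 0.45 = -11.45 dBu.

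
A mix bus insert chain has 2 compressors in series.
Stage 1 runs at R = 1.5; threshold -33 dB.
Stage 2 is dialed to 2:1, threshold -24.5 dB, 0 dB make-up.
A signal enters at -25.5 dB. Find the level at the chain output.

Stage 1: -25.5 dB is 7.5 dB over -33 dB; at 1.5:1 that becomes 5 dB over, giving -28 dB.
Stage 2: below threshold (-28 ≤ -24.5); passes unchanged; output -28 dB.

-28 dB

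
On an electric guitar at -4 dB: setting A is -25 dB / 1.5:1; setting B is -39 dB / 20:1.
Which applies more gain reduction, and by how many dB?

A: overshoot 21 dB → output overshoot 14 dB → GR 7 dB.
B: overshoot 35 dB → output overshoot 1.75 dB → GR 33.25 dB.
B applies 26.25 dB more gain reduction.

B, by 26.25 dB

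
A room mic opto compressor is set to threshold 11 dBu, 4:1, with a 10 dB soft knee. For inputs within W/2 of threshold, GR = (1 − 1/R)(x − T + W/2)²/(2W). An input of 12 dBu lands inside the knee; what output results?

x − T + W/2 = 12 − 11 + 5 = 6.
GR = (1 − 1/4) × 6² / 20 = 0.75 × 36 / 20 = 1.35 dB.
Output = 12 − 1.35 = 10.65 dBu.

10.65 dBu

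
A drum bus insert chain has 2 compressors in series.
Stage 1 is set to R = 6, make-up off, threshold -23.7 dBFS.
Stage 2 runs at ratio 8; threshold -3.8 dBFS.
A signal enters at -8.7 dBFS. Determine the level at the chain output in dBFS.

-21.2 dBFS

Stage 1: 15 dB above -23.7 dBFS, reduced 6:1 to 2.5 dB above → -21.2 dBFS.
Stage 2: -21.2 dBFS is at or below the -3.8 dBFS threshold — no compression; output -21.2 dBFS.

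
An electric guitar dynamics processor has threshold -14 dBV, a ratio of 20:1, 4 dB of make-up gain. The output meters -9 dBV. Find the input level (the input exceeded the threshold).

Before make-up, the level was -9 − 4 = -13 dBV.
Post-compression overshoot = -13 − (-14) = 1 dB.
Before 20:1 compression the overshoot was 1 × 20 = 20 dB, so input = -14 + 20 = 6 dBV.

6 dBV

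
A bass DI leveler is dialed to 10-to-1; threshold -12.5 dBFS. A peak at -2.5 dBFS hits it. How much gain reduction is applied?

9 dB

-2.5 dBFS exceeds the threshold by 10 dB.
After 10:1 compression the overshoot becomes 10/10 = 1 dB.
So the signal is attenuated by 10 − 1 = 9 dB.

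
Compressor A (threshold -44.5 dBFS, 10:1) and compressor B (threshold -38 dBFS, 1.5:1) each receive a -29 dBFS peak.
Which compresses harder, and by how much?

A, by 10.95 dB

A: GR = 15.5 − 15.5/10 = 13.95 dB.
B: GR = 9 − 9/1.5 = 3 dB.
A applies 10.95 dB more gain reduction.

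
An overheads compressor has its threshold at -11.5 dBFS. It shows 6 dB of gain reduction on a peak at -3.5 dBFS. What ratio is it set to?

4:1

Input overshoot = -3.5 − (-11.5) = 8 dB.
Output overshoot = 8 − 6 = 2 dB.
Ratio = input overshoot / output overshoot = 8 / 2 = 4.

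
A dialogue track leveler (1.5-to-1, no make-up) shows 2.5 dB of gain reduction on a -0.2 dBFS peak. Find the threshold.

-7.7 dBFS

Let T be the threshold. Output overshoot = (input overshoot)/R, so -2.7 − T = (-0.2 − T)/1.5.
1.5·(-2.7 − T) = -0.2 − T → 0.5·T = -4.05 − (-0.2) = -3.85.
T = -3.85/0.5 = -7.7 dBFS.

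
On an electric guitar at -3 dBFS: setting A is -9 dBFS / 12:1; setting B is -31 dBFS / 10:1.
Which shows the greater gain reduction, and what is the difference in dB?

B, by 19.7 dB

A: overshoot 6 dB → output overshoot 0.5 dB → GR 5.5 dB.
B: overshoot 28 dB → output overshoot 2.8 dB → GR 25.2 dB.
Difference: 19.7 dB in favour of B.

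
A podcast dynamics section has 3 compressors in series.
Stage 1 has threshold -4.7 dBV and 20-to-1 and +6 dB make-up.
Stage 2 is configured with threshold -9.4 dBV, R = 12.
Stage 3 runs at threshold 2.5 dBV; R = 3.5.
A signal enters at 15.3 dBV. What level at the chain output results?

Stage 1: overshoot 20 dB → 20/20 = 1 dB → -3.7 dBV; +6 dB make-up → 2.3 dBV.
Stage 2: overshoot 11.7 dB → 11.7/12 = 0.975 dB → -8.425 dBV.
Stage 3: -8.425 dBV ≤ 2.5 dBV, so stage 3 doesn't engage; output -8.425 dBV.

-8.425 dBV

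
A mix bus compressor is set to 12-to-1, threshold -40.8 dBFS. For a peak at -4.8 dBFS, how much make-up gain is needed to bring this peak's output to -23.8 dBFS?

The peak compresses to -40.8 + 36/12 = -37.8 dBFS.
To reach -23.8 dBFS requires -23.8 − (-37.8) = 14 dB of make-up.

14 dB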